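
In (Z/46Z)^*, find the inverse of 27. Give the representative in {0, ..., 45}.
Apply the extended Euclidean algorithm to (46, 27), tracking rows (r, s, t) with s·46 + t·27 = r. Each division r_prev = q·r_cur + r_new produces the new row as (previous row) − q·(current row):
  row A: (46, 1, 0)   [1·46 + 0·27 = 46]
  row B: (27, 0, 1)   [0·46 + 1·27 = 27]
  46 = 1·27 + 19   → row C = row A − 1·row B = (19, 1, −1)   [check: 1·46 − 1·27 = 19]
  27 = 1·19 + 8   → row D = row B − 1·row C = (8, −1, 2)   [check: −1·46 + 2·27 = 8]
  19 = 2·8 + 3   → row E = row C − 2·row D = (3, 3, −5)   [check: 3·46 − 5·27 = 3]
  8 = 2·3 + 2   → row F = row D − 2·row E = (2, −7, 12)   [check: −7·46 + 12·27 = 2]
  3 = 1·2 + 1   → row G = row E − 1·row F = (1, 10, −17)   [check: 10·46 − 17·27 = 1]
  2 = 2·1 + 0   → remainder 0, stop. gcd = 1 (last nonzero row G).
The gcd is 1, so 27 is invertible mod 46. The last nonzero row gives 10·46 − 17·27 = 1, so t = −17. So 27^(−1) ≡ −17 ≡ 29 (mod 46). Verify: 27 · 29 = 783 ≡ 1 (mod 46). ✓

Final answer: 27^(−1) ≡ 29 (mod 46)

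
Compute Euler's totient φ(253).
φ is multiplicative, with φ(p^e) = p^e − p^(e−1). Factorise 253 = 11 · 23. Then
  φ(253) = (11 − 1) · (23 − 1) = 10 · 22 = 220.

Final answer: φ(253) = 220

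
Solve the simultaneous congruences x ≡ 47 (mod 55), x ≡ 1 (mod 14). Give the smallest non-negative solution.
x ≡ 267 (mod 770); the representative in [0, 770) is 267

The moduli 55, 14 are pairwise coprime, so by the CRT there is a unique solution mod 55·14 = 770.
Solve by successive substitution. Start with x ≡ 47 (mod 55).
  Combine with x ≡ 1 (mod 14): write x = 47 + 55·t and require 47 + 55·t ≡ 1 (mod 14), i.e. 55·t ≡ 1 − 47 ≡ 10 (mod 14). Since 55^(−1) ≡ 13 (mod 14) (55 ≡ 13 (mod 14)), t ≡ 13·10 ≡ 4 (mod 14). So x ≡ 47 + 55·4 = 267 (mod 770).
Unique solution in [0, 770): x = 267.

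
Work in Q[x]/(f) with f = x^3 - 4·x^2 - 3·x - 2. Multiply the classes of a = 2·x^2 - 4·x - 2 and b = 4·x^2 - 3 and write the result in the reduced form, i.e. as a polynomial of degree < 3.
a · b ≡ 74·x^2 + 76·x + 38 (mod f(x))

First multiply in Q[x] without reducing: a · b = 8·x^4 - 16·x^3 - 14·x^2 + 12·x + 6. Now divide by f(x) = x^3 - 4·x^2 - 3·x - 2, eliminating the leading term at each step:
  leading term 8·x^4: subtract (8·x)·f(x) = 8·x^4 - 32·x^3 - 24·x^2 - 16·x, leaving 16·x^3 + 10·x^2 + 28·x + 6
  leading term 16·x^3: subtract (16)·f(x) = 16·x^3 - 64·x^2 - 48·x - 32, leaving 74·x^2 + 76·x + 38
The degree is now < 3, so this is the remainder. Hence a · b ≡ 74·x^2 + 76·x + 38 in Q[x]/(f).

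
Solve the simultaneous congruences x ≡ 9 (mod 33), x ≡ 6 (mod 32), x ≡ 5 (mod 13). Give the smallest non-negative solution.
The moduli 33, 32, 13 are pairwise coprime, so by the CRT there is a unique solution mod 33·32·13 = 13728.
Solve by successive substitution. Start with x ≡ 9 (mod 33).
  Combine with x ≡ 6 (mod 32): write x = 9 + 33·t and require 9 + 33·t ≡ 6 (mod 32), i.e. 33·t ≡ 6 − 9 ≡ 29 (mod 32). Since 33^(−1) ≡ 1 (mod 32) (33 ≡ 1 (mod 32)), t ≡ 1·29 ≡ 29 (mod 32). So x ≡ 9 + 33·29 = 966 (mod 1056).
  Combine with x ≡ 5 (mod 13): write x = 966 + 1056·t and require 966 + 1056·t ≡ 5 (mod 13), i.e. 1056·t ≡ 5 − 966 ≡ 1 (mod 13). Since 1056^(−1) ≡ 9 (mod 13) (1056 ≡ 3 (mod 13)), t ≡ 9·1 ≡ 9 (mod 13). So x ≡ 966 + 1056·9 = 10470 (mod 13728).
Unique solution in [0, 13728): x = 10470.

Final answer: x ≡ 10470 (mod 13728); the representative in [0, 13728) is 10470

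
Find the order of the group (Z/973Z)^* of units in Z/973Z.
(Z/973Z)^* consists of the classes a with gcd(a, 973) = 1, so its order is φ(973). φ is multiplicative, with φ(p^e) = p^e − p^(e−1). Factorise 973 = 7 · 139. Then
  φ(973) = (7 − 1) · (139 − 1) = 6 · 138 = 828.
Thus |(Z/973Z)^*| = 828.

Final answer: |(Z/973Z)^*| = 828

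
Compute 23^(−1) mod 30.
23^(−1) ≡ 17 (mod 30)

Apply the extended Euclidean algorithm to (30, 23), tracking rows (r, s, t) with s·30 + t·23 = r. Each division r_prev = q·r_cur + r_new produces the new row as (previous row) − q·(current row):
  row A: (30, 1, 0)   [1·30 + 0·23 = 30]
  row B: (23, 0, 1)   [0·30 + 1·23 = 23]
  30 = 1·23 + 7   → row C = row A − 1·row B = (7, 1, −1)   [check: 1·30 − 1·23 = 7]
  23 = 3·7 + 2   → row D = row B − 3·row C = (2, −3, 4)   [check: −3·30 + 4·23 = 2]
  7 = 3·2 + 1   → row E = row C − 3·row D = (1, 10, −13)   [check: 10·30 − 13·23 = 1]
  2 = 2·1 + 0   → remainder 0, stop. gcd = 1 (last nonzero row E).
The gcd is 1, so 23 is invertible mod 30. The last nonzero row gives 10·30 − 13·23 = 1, so t = −13. So 23^(−1) ≡ −13 ≡ 17 (mod 30). Verify: 23 · 17 = 391 ≡ 1 (mod 30). ✓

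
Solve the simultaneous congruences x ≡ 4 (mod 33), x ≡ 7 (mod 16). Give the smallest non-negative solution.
The moduli 33, 16 are pairwise coprime, so by the CRT there is a unique solution mod 33·16 = 528.
Solve by successive substitution. Start with x ≡ 4 (mod 33).
  Combine with x ≡ 7 (mod 16): write x = 4 + 33·t and require 4 + 33·t ≡ 7 (mod 16), i.e. 33·t ≡ 7 − 4 ≡ 3 (mod 16). Since 33^(−1) ≡ 1 (mod 16) (33 ≡ 1 (mod 16)), t ≡ 1·3 ≡ 3 (mod 16). So x ≡ 4 + 33·3 = 103 (mod 528).
Unique solution in [0, 528): x = 103.

Final answer: x ≡ 103 (mod 528); the representative in [0, 528) is 103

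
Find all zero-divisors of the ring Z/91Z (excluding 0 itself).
An element a ∈ Z/91Z (with a ≠ 0) is a zero-divisor iff gcd(a, 91) > 1 (because a is a unit precisely when gcd(a, n) = 1, and in Z/nZ every nonzero, non-unit element is a zero-divisor). Scan a = 1, ..., 90 and keep those with gcd(a, 91) > 1:
  gcd(7, 91) = 7, gcd(13, 91) = 13, gcd(14, 91) = 7, gcd(21, 91) = 7, gcd(26, 91) = 13, gcd(28, 91) = 7, gcd(35, 91) = 7, gcd(39, 91) = 13, gcd(42, 91) = 7, gcd(49, 91) = 7, gcd(52, 91) = 13, gcd(56, 91) = 7, gcd(63, 91) = 7, gcd(65, 91) = 13, gcd(70, 91) = 7, gcd(77, 91) = 7, gcd(78, 91) = 13, gcd(84, 91) = 7.
All other a ∈ {1, ..., 90} have gcd(a, 91) = 1 and are units. So the nonzero zero-divisors are exactly the 18 values of a appearing in this scan.

Final answer: nonzero zero-divisors of Z/91Z = {7, 13, 14, 21, 26, 28, 35, 39, 42, 49, 52, 56, 63, 65, 70, 77, 78, 84}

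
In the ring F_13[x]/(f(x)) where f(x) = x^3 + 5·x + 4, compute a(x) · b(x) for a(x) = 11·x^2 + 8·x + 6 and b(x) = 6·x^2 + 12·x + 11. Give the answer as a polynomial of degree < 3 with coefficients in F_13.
Multiply as integer polynomials: a · b = 66·x^4 + 180·x^3 + 253·x^2 + 160·x + 66. Reducing coefficients mod 13: a · b ≡ x^4 + 11·x^3 + 6·x^2 + 4·x + 1. Now divide by f(x) = x^3 + 5·x + 4 in F_13[x], eliminating the leading term at each step:
  leading term x^4: subtract (x)·f(x) = x^4 + 5·x^2 + 4·x, leaving 11·x^3 + x^2 + 1 (coefficients mod 13)
  leading term 11·x^3: subtract (11)·f(x) = 11·x^3 + 3·x + 5, leaving x^2 + 10·x + 9 (coefficients mod 13)
The degree is now < 3, so this is the remainder. Hence a · b ≡ x^2 + 10·x + 9 in F_13[x]/(f).

Final answer: a · b ≡ x^2 + 10·x + 9 (mod f(x))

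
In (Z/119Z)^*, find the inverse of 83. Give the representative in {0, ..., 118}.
83^(−1) ≡ 76 (mod 119)

Apply the extended Euclidean algorithm to (119, 83), tracking rows (r, s, t) with s·119 + t·83 = r. Each division r_prev = q·r_cur + r_new produces the new row as (previous row) − q·(current row):
  row A: (119, 1, 0)   [1·119 + 0·83 = 119]
  row B: (83, 0, 1)   [0·119 + 1·83 = 83]
  119 = 1·83 + 36   → row C = row A − 1·row B = (36, 1, −1)   [check: 1·119 − 1·83 = 36]
  83 = 2·36 + 11   → row D = row B − 2·row C = (11, −2, 3)   [check: −2·119 + 3·83 = 11]
  36 = 3·11 + 3   → row E = row C − 3·row D = (3, 7, −10)   [check: 7·119 − 10·83 = 3]
  11 = 3·3 + 2   → row F = row D − 3·row E = (2, −23, 33)   [check: −23·119 + 33·83 = 2]
  3 = 1·2 + 1   → row G = row E − 1·row F = (1, 30, −43)   [check: 30·119 − 43·83 = 1]
  2 = 2·1 + 0   → remainder 0, stop. gcd = 1 (last nonzero row G).
The gcd is 1, so 83 is invertible mod 119. The last nonzero row gives 30·119 − 43·83 = 1, so t = −43. So 83^(−1) ≡ −43 ≡ 76 (mod 119). Verify: 83 · 76 = 6308 ≡ 1 (mod 119). ✓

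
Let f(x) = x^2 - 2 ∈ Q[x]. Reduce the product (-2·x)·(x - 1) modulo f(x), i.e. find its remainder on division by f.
a · b ≡ 2·x - 4 (mod f(x))

First multiply in Q[x] without reducing: a · b = -2·x^2 + 2·x. Now divide by f(x) = x^2 - 2, eliminating the leading term at each step:
  leading term -2·x^2: subtract (-2)·f(x) = 4 - 2·x^2, leaving 2·x - 4
The degree is now < 2, so this is the remainder. Hence a · b ≡ 2·x - 4 in Q[x]/(f).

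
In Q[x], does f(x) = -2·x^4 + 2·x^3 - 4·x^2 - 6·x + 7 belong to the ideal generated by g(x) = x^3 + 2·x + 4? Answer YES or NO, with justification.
NO

In Q[x] the ideal (g) consists of all multiples of g, so f ∈ (g) iff g | f, i.e. iff the remainder of f on division by g is 0. Divide f by g (g is monic, so eliminate the leading term of the running remainder at each step):
  leading term -2·x^4: subtract (-2·x)·g(x) = -2·x^4 - 4·x^2 - 8·x, leaving 2·x^3 + 2·x + 7
  leading term 2·x^3: subtract (2)·g(x) = 2·x^3 + 4·x + 8, leaving -2·x - 1
The remainder r(x) = -2·x - 1 ≠ 0 (and deg r < deg g), so g ∤ f, i.e. f ∉ (g).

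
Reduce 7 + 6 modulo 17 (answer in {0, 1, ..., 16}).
13

Both summands are already reduced mod 17. 7 + 6 = 13; 13 = 0·17 + 13, so (7 + 6) mod 17 = 13.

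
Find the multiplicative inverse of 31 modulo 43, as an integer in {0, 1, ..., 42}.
31^(−1) ≡ 25 (mod 43)

Apply the extended Euclidean algorithm to (43, 31), tracking rows (r, s, t) with s·43 + t·31 = r. Each division r_prev = q·r_cur + r_new produces the new row as (previous row) − q·(current row):
  row A: (43, 1, 0)   [1·43 + 0·31 = 43]
  row B: (31, 0, 1)   [0·43 + 1·31 = 31]
  43 = 1·31 + 12   → row C = row A − 1·row B = (12, 1, −1)   [check: 1·43 − 1·31 = 12]
  31 = 2·12 + 7   → row D = row B − 2·row C = (7, −2, 3)   [check: −2·43 + 3·31 = 7]
  12 = 1·7 + 5   → row E = row C − 1·row D = (5, 3, −4)   [check: 3·43 − 4·31 = 5]
  7 = 1·5 + 2   → row F = row D − 1·row E = (2, −5, 7)   [check: −5·43 + 7·31 = 2]
  5 = 2·2 + 1   → row G = row E − 2·row F = (1, 13, −18)   [check: 13·43 − 18·31 = 1]
  2 = 2·1 + 0   → remainder 0, stop. gcd = 1 (last nonzero row G).
The gcd is 1, so 31 is invertible mod 43. The last nonzero row gives 13·43 − 18·31 = 1, so t = −18. So 31^(−1) ≡ −18 ≡ 25 (mod 43). Verify: 31 · 25 = 775 ≡ 1 (mod 43). ✓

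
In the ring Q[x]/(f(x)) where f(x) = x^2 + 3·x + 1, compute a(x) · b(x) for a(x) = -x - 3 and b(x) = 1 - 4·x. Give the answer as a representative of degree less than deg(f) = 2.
a · b ≡ -x - 7 (mod f(x))

First multiply in Q[x] without reducing: a · b = 4·x^2 + 11·x - 3. Now divide by f(x) = x^2 + 3·x + 1, eliminating the leading term at each step:
  leading term 4·x^2: subtract (4)·f(x) = 4·x^2 + 12·x + 4, leaving -x - 7
The degree is now < 2, so this is the remainder. Hence a · b ≡ -x - 7 in Q[x]/(f).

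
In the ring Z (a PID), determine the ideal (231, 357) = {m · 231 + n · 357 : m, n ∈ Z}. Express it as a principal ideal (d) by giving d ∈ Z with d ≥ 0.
(231, 357) = (21); d = 21

In the PID Z, (a, b) is generated by gcd(a, b). Compute gcd(357, 231) with the extended Euclidean algorithm, tracking rows (r, s, t) with s·357 + t·231 = r:
  row A: (357, 1, 0)   [1·357 + 0·231 = 357]
  row B: (231, 0, 1)   [0·357 + 1·231 = 231]
  357 = 1·231 + 126   → row C = row A − 1·row B = (126, 1, −1)   [check: 1·357 − 1·231 = 126]
  231 = 1·126 + 105   → row D = row B − 1·row C = (105, −1, 2)   [check: −1·357 + 2·231 = 105]
  126 = 1·105 + 21   → row E = row C − 1·row D = (21, 2, −3)   [check: 2·357 − 3·231 = 21]
  105 = 5·21 + 0   → remainder 0, stop. gcd = 21 (last nonzero row E).
So gcd(231, 357) = 21, with Bézout identity 2·357 − 3·231 = 21. Containment (⊇): the Bézout identity exhibits 21 as an element of (231, 357), giving (21) ⊆ (231, 357). Containment (⊆): since 21 | 231 and 21 | 357 (231 = 21·11, 357 = 21·17), every Z-linear combination of 231 and 357 is divisible by 21, so (231, 357) ⊆ (21). Therefore (231, 357) = (21), d = 21.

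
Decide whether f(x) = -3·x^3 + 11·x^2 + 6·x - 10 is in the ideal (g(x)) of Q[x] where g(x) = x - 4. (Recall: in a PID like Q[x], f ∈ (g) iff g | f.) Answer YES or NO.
In Q[x] the ideal (g) consists of all multiples of g, so f ∈ (g) iff g | f, i.e. iff the remainder of f on division by g is 0. Divide f by g (g is monic, so eliminate the leading term of the running remainder at each step):
  leading term -3·x^3: subtract (-3·x^2)·g(x) = -3·x^3 + 12·x^2, leaving -x^2 + 6·x - 10
  leading term -x^2: subtract (-x)·g(x) = -x^2 + 4·x, leaving 2·x - 10
  leading term 2·x: subtract (2)·g(x) = 2·x - 8, leaving -2
The remainder r(x) = -2 ≠ 0 (and deg r < deg g), so g ∤ f, i.e. f ∉ (g).

Final answer: NO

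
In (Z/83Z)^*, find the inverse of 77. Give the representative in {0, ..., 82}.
Apply the extended Euclidean algorithm to (83, 77), tracking rows (r, s, t) with s·83 + t·77 = r. Each division r_prev = q·r_cur + r_new produces the new row as (previous row) − q·(current row):
  row A: (83, 1, 0)   [1·83 + 0·77 = 83]
  row B: (77, 0, 1)   [0·83 + 1·77 = 77]
  83 = 1·77 + 6   → row C = row A − 1·row B = (6, 1, −1)   [check: 1·83 − 1·77 = 6]
  77 = 12·6 + 5   → row D = row B − 12·row C = (5, −12, 13)   [check: −12·83 + 13·77 = 5]
  6 = 1·5 + 1   → row E = row C − 1·row D = (1, 13, −14)   [check: 13·83 − 14·77 = 1]
  5 = 5·1 + 0   → remainder 0, stop. gcd = 1 (last nonzero row E).
The gcd is 1, so 77 is invertible mod 83. The last nonzero row gives 13·83 − 14·77 = 1, so t = −14. So 77^(−1) ≡ −14 ≡ 69 (mod 83). Verify: 77 · 69 = 5313 ≡ 1 (mod 83). ✓

Final answer: 77^(−1) ≡ 69 (mod 83)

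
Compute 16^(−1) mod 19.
16^(−1) ≡ 6 (mod 19)

Apply the extended Euclidean algorithm to (19, 16), tracking rows (r, s, t) with s·19 + t·16 = r. Each division r_prev = q·r_cur + r_new produces the new row as (previous row) − q·(current row):
  row A: (19, 1, 0)   [1·19 + 0·16 = 19]
  row B: (16, 0, 1)   [0·19 + 1·16 = 16]
  19 = 1·16 + 3   → row C = row A − 1·row B = (3, 1, −1)   [check: 1·19 − 1·16 = 3]
  16 = 5·3 + 1   → row D = row B − 5·row C = (1, −5, 6)   [check: −5·19 + 6·16 = 1]
  3 = 3·1 + 0   → remainder 0, stop. gcd = 1 (last nonzero row D).
The gcd is 1, so 16 is invertible mod 19. The last nonzero row gives −5·19 + 6·16 = 1, so t = 6. So 16^(−1) ≡ 6 (mod 19). Verify: 16 · 6 = 96 ≡ 1 (mod 19). ✓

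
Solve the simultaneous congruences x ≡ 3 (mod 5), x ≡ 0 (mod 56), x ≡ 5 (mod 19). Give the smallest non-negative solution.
x ≡ 1848 (mod 5320); the representative in [0, 5320) is 1848

The moduli 5, 56, 19 are pairwise coprime, so by the CRT there is a unique solution mod 5·56·19 = 5320.
Solve by successive substitution. Start with x ≡ 3 (mod 5).
  Combine with x ≡ 0 (mod 56): write x = 3 + 5·t and require 3 + 5·t ≡ 0 (mod 56), i.e. 5·t ≡ 0 − 3 ≡ 53 (mod 56). Since 5^(−1) ≡ 45 (mod 56), t ≡ 45·53 ≡ 33 (mod 56). So x ≡ 3 + 5·33 = 168 (mod 280).
  Combine with x ≡ 5 (mod 19): write x = 168 + 280·t and require 168 + 280·t ≡ 5 (mod 19), i.e. 280·t ≡ 5 − 168 ≡ 8 (mod 19). Since 280^(−1) ≡ 15 (mod 19) (280 ≡ 14 (mod 19)), t ≡ 15·8 ≡ 6 (mod 19). So x ≡ 168 + 280·6 = 1848 (mod 5320).
Unique solution in [0, 5320): x = 1848.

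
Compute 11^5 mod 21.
Use repeated squaring. Binary(5) = 101. Walk through the bits of the exponent 5 left-to-right: at each bit after the leading one, square the running value, then multiply by 11 if the bit is 1 (always reducing mod 21):
  bit 1 = 1 (leading): start with 11.
  bit 2 = 0: square 11^2 = 121 ≡ 16 (mod 21).
  bit 3 = 1: square 16^2 = 256 ≡ 4; bit is 1, so multiply 4·11 = 44 ≡ 2 (mod 21).
Final value: 11^5 ≡ 2 (mod 21).

Final answer: 2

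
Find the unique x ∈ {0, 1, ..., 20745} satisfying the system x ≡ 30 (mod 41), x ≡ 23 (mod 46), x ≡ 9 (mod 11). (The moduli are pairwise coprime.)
The moduli 41, 46, 11 are pairwise coprime, so by the CRT there is a unique solution mod 41·46·11 = 20746.
Solve by successive substitution. Start with x ≡ 30 (mod 41).
  Combine with x ≡ 23 (mod 46): write x = 30 + 41·t and require 30 + 41·t ≡ 23 (mod 46), i.e. 41·t ≡ 23 − 30 ≡ 39 (mod 46). Since 41^(−1) ≡ 9 (mod 46), t ≡ 9·39 ≡ 29 (mod 46). So x ≡ 30 + 41·29 = 1219 (mod 1886).
  Combine with x ≡ 9 (mod 11): write x = 1219 + 1886·t and require 1219 + 1886·t ≡ 9 (mod 11), i.e. 1886·t ≡ 9 − 1219 ≡ 0 (mod 11). Since 1886^(−1) ≡ 9 (mod 11) (1886 ≡ 5 (mod 11)), t ≡ 9·0 ≡ 0 (mod 11). So x ≡ 1219 + 1886·0 = 1219 (mod 20746).
Unique solution in [0, 20746): x = 1219.

Final answer: x ≡ 1219 (mod 20746); the representative in [0, 20746) is 1219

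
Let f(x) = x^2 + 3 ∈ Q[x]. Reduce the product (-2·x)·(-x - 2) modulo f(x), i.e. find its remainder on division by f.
a · b ≡ 4·x - 6 (mod f(x))

First multiply in Q[x] without reducing: a · b = 2·x^2 + 4·x. Now divide by f(x) = x^2 + 3, eliminating the leading term at each step:
  leading term 2·x^2: subtract (2)·f(x) = 2·x^2 + 6, leaving 4·x - 6
The degree is now < 2, so this is the remainder. Hence a · b ≡ 4·x - 6 in Q[x]/(f).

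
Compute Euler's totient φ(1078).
φ is multiplicative, with φ(p^e) = p^e − p^(e−1). Factorise 1078 = 2 · 7^2 · 11. Then
  φ(1078) = (2 − 1) · (7^2 − 7^1) · (11 − 1) = 1 · 42 · 10 = 420.

Final answer: φ(1078) = 420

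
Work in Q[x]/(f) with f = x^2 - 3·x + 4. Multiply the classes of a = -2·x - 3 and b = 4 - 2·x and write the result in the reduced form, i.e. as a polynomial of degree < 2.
First multiply in Q[x] without reducing: a · b = 4·x^2 - 2·x - 12. Now divide by f(x) = x^2 - 3·x + 4, eliminating the leading term at each step:
  leading term 4·x^2: subtract (4)·f(x) = 4·x^2 - 12·x + 16, leaving 10·x - 28
The degree is now < 2, so this is the remainder. Hence a · b ≡ 10·x - 28 in Q[x]/(f).

Final answer: a · b ≡ 10·x - 28 (mod f(x))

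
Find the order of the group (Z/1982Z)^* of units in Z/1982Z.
|(Z/1982Z)^*| = 990

(Z/1982Z)^* consists of the classes a with gcd(a, 1982) = 1, so its order is φ(1982). φ is multiplicative, with φ(p^e) = p^e − p^(e−1). Factorise 1982 = 2 · 991. Then
  φ(1982) = (2 − 1) · (991 − 1) = 1 · 990 = 990.
Thus |(Z/1982Z)^*| = 990.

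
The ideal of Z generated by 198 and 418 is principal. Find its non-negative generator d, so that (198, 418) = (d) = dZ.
(198, 418) = (22); d = 22

In the PID Z, (a, b) is generated by gcd(a, b). Compute gcd(418, 198) with the extended Euclidean algorithm, tracking rows (r, s, t) with s·418 + t·198 = r:
  row A: (418, 1, 0)   [1·418 + 0·198 = 418]
  row B: (198, 0, 1)   [0·418 + 1·198 = 198]
  418 = 2·198 + 22   → row C = row A − 2·row B = (22, 1, −2)   [check: 1·418 − 2·198 = 22]
  198 = 9·22 + 0   → remainder 0, stop. gcd = 22 (last nonzero row C).
So gcd(198, 418) = 22, with Bézout identity 1·418 − 2·198 = 22. Containment (⊇): the Bézout identity exhibits 22 as an element of (198, 418), giving (22) ⊆ (198, 418). Containment (⊆): since 22 | 198 and 22 | 418 (198 = 22·9, 418 = 22·19), every Z-linear combination of 198 and 418 is divisible by 22, so (198, 418) ⊆ (22). Therefore (198, 418) = (22), d = 22.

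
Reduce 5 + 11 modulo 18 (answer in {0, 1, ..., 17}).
16

Both summands are already reduced mod 18. 5 + 11 = 16; 16 = 0·18 + 16, so (5 + 11) mod 18 = 16.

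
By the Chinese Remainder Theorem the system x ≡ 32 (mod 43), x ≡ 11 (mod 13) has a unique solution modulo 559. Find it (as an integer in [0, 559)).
x ≡ 505 (mod 559); the representative in [0, 559) is 505

The moduli 43, 13 are pairwise coprime, so by the CRT there is a unique solution mod 43·13 = 559.
Solve by successive substitution. Start with x ≡ 32 (mod 43).
  Combine with x ≡ 11 (mod 13): write x = 32 + 43·t and require 32 + 43·t ≡ 11 (mod 13), i.e. 43·t ≡ 11 − 32 ≡ 5 (mod 13). Since 43^(−1) ≡ 10 (mod 13) (43 ≡ 4 (mod 13)), t ≡ 10·5 ≡ 11 (mod 13). So x ≡ 32 + 43·11 = 505 (mod 559).
Unique solution in [0, 559): x = 505.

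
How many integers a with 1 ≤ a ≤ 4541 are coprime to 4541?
The number of a ∈ {1, ..., 4541} with gcd(a, 4541) = 1 is by definition Euler's totient φ(4541). φ is multiplicative, with φ(p^e) = p^e − p^(e−1). Factorise 4541 = 19 · 239. Then
  φ(4541) = (19 − 1) · (239 − 1) = 18 · 238 = 4284.
So there are 4284 such integers.

Final answer: 4284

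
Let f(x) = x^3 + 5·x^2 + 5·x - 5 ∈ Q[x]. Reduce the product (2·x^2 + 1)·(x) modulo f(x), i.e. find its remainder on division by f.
a · b ≡ -10·x^2 - 9·x + 10 (mod f(x))

First multiply in Q[x] without reducing: a · b = 2·x^3 + x. Now divide by f(x) = x^3 + 5·x^2 + 5·x - 5, eliminating the leading term at each step:
  leading term 2·x^3: subtract (2)·f(x) = 2·x^3 + 10·x^2 + 10·x - 10, leaving -10·x^2 - 9·x + 10
The degree is now < 3, so this is the remainder. Hence a · b ≡ -10·x^2 - 9·x + 10 in Q[x]/(f).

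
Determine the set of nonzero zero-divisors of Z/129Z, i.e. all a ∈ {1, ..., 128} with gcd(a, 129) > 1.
An element a ∈ Z/129Z (with a ≠ 0) is a zero-divisor iff gcd(a, 129) > 1 (because a is a unit precisely when gcd(a, n) = 1, and in Z/nZ every nonzero, non-unit element is a zero-divisor). Scan a = 1, ..., 128 and keep those with gcd(a, 129) > 1:
  gcd(3, 129) = 3, gcd(6, 129) = 3, gcd(9, 129) = 3, gcd(12, 129) = 3, gcd(15, 129) = 3, gcd(18, 129) = 3, gcd(21, 129) = 3, gcd(24, 129) = 3, gcd(27, 129) = 3, gcd(30, 129) = 3, gcd(33, 129) = 3, gcd(36, 129) = 3, gcd(39, 129) = 3, gcd(42, 129) = 3, gcd(43, 129) = 43, gcd(45, 129) = 3, gcd(48, 129) = 3, gcd(51, 129) = 3, gcd(54, 129) = 3, gcd(57, 129) = 3, gcd(60, 129) = 3, gcd(63, 129) = 3, gcd(66, 129) = 3, gcd(69, 129) = 3, gcd(72, 129) = 3, gcd(75, 129) = 3, gcd(78, 129) = 3, gcd(81, 129) = 3, gcd(84, 129) = 3, gcd(86, 129) = 43, gcd(87, 129) = 3, gcd(90, 129) = 3, gcd(93, 129) = 3, gcd(96, 129) = 3, gcd(99, 129) = 3, gcd(102, 129) = 3, gcd(105, 129) = 3, gcd(108, 129) = 3, gcd(111, 129) = 3, gcd(114, 129) = 3, gcd(117, 129) = 3, gcd(120, 129) = 3, gcd(123, 129) = 3, gcd(126, 129) = 3.
All other a ∈ {1, ..., 128} have gcd(a, 129) = 1 and are units. So the nonzero zero-divisors are exactly the 44 values of a appearing in this scan.

Final answer: nonzero zero-divisors of Z/129Z = {3, 6, 9, 12, 15, 18, 21, 24, 27, 30, 33, 36, 39, 42, 43, 45, 48, 51, 54, 57, 60, 63, 66, 69, 72, 75, 78, 81, 84, 86, 87, 90, 93, 96, 99, 102, 105, 108, 111, 114, 117, 120, 123, 126}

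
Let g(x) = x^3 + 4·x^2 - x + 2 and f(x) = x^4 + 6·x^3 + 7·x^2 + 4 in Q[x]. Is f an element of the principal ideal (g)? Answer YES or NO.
YES

In Q[x] the ideal (g) consists of all multiples of g, so f ∈ (g) iff g | f, i.e. iff the remainder of f on division by g is 0. Divide f by g (g is monic, so eliminate the leading term of the running remainder at each step):
  leading term x^4: subtract (x)·g(x) = x^4 + 4·x^3 - x^2 + 2·x, leaving 2·x^3 + 8·x^2 - 2·x + 4
  leading term 2·x^3: subtract (2)·g(x) = 2·x^3 + 8·x^2 - 2·x + 4, leaving 0
The remainder is 0, so f(x) = g(x) · h(x) with h(x) = x + 2. Hence g | f, i.e. f ∈ (g).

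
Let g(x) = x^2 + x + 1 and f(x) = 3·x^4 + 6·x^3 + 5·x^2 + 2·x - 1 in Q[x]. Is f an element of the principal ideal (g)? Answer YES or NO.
YES

In Q[x] the ideal (g) consists of all multiples of g, so f ∈ (g) iff g | f, i.e. iff the remainder of f on division by g is 0. Divide f by g (g is monic, so eliminate the leading term of the running remainder at each step):
  leading term 3·x^4: subtract (3·x^2)·g(x) = 3·x^4 + 3·x^3 + 3·x^2, leaving 3·x^3 + 2·x^2 + 2·x - 1
  leading term 3·x^3: subtract (3·x)·g(x) = 3·x^3 + 3·x^2 + 3·x, leaving -x^2 - x - 1
  leading term -x^2: subtract (-1)·g(x) = -x^2 - x - 1, leaving 0
The remainder is 0, so f(x) = g(x) · h(x) with h(x) = 3·x^2 + 3·x - 1. Hence g | f, i.e. f ∈ (g).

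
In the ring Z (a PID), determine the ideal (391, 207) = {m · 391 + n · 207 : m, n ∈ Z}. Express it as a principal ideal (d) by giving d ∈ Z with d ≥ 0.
In the PID Z, (a, b) is generated by gcd(a, b). Compute gcd(391, 207) with the extended Euclidean algorithm, tracking rows (r, s, t) with s·391 + t·207 = r:
  row A: (391, 1, 0)   [1·391 + 0·207 = 391]
  row B: (207, 0, 1)   [0·391 + 1·207 = 207]
  391 = 1·207 + 184   → row C = row A − 1·row B = (184, 1, −1)   [check: 1·391 − 1·207 = 184]
  207 = 1·184 + 23   → row D = row B − 1·row C = (23, −1, 2)   [check: −1·391 + 2·207 = 23]
  184 = 8·23 + 0   → remainder 0, stop. gcd = 23 (last nonzero row D).
So gcd(391, 207) = 23, with Bézout identity −1·391 + 2·207 = 23. Containment (⊇): the Bézout identity exhibits 23 as an element of (391, 207), giving (23) ⊆ (391, 207). Containment (⊆): since 23 | 391 and 23 | 207 (391 = 23·17, 207 = 23·9), every Z-linear combination of 391 and 207 is divisible by 23, so (391, 207) ⊆ (23). Therefore (391, 207) = (23), d = 23.

Final answer: (391, 207) = (23); d = 23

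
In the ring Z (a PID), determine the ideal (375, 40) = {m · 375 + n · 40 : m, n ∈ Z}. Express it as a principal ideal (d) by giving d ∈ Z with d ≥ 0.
In the PID Z, (a, b) is generated by gcd(a, b). Compute gcd(375, 40) with the extended Euclidean algorithm, tracking rows (r, s, t) with s·375 + t·40 = r:
  row A: (375, 1, 0)   [1·375 + 0·40 = 375]
  row B: (40, 0, 1)   [0·375 + 1·40 = 40]
  375 = 9·40 + 15   → row C = row A − 9·row B = (15, 1, −9)   [check: 1·375 − 9·40 = 15]
  40 = 2·15 + 10   → row D = row B − 2·row C = (10, −2, 19)   [check: −2·375 + 19·40 = 10]
  15 = 1·10 + 5   → row E = row C − 1·row D = (5, 3, −28)   [check: 3·375 − 28·40 = 5]
  10 = 2·5 + 0   → remainder 0, stop. gcd = 5 (last nonzero row E).
So gcd(375, 40) = 5, with Bézout identity 3·375 − 28·40 = 5. Containment (⊇): the Bézout identity exhibits 5 as an element of (375, 40), giving (5) ⊆ (375, 40). Containment (⊆): since 5 | 375 and 5 | 40 (375 = 5·75, 40 = 5·8), every Z-linear combination of 375 and 40 is divisible by 5, so (375, 40) ⊆ (5). Therefore (375, 40) = (5), d = 5.

Final answer: (375, 40) = (5); d = 5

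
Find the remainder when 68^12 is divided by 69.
1

Use repeated squaring. Binary(12) = 1100. Walk through the bits of the exponent 12 left-to-right: at each bit after the leading one, square the running value, then multiply by 68 if the bit is 1 (always reducing mod 69):
  bit 1 = 1 (leading): start with 68.
  bit 2 = 1: square 68^2 = 4624 ≡ 1; bit is 1, so multiply 1·68 = 68 (mod 69).
  bit 3 = 0: square 68^2 = 4624 ≡ 1 (mod 69).
  bit 4 = 0: square 1^2 = 1 (mod 69).
Final value: 68^12 ≡ 1 (mod 69).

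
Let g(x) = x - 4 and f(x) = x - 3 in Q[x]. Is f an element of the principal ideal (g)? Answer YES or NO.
In Q[x] the ideal (g) consists of all multiples of g, so f ∈ (g) iff g | f, i.e. iff the remainder of f on division by g is 0. Divide f by g (g is monic, so eliminate the leading term of the running remainder at each step):
  leading term x: subtract (1)·g(x) = x - 4, leaving 1
The remainder r(x) = 1 ≠ 0 (and deg r < deg g), so g ∤ f, i.e. f ∉ (g).

Final answer: NO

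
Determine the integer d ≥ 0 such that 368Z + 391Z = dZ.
(368, 391) = (23); d = 23

In the PID Z, (a, b) is generated by gcd(a, b). Compute gcd(391, 368) with the extended Euclidean algorithm, tracking rows (r, s, t) with s·391 + t·368 = r:
  row A: (391, 1, 0)   [1·391 + 0·368 = 391]
  row B: (368, 0, 1)   [0·391 + 1·368 = 368]
  391 = 1·368 + 23   → row C = row A − 1·row B = (23, 1, −1)   [check: 1·391 − 1·368 = 23]
  368 = 16·23 + 0   → remainder 0, stop. gcd = 23 (last nonzero row C).
So gcd(368, 391) = 23, with Bézout identity 1·391 − 1·368 = 23. Containment (⊇): the Bézout identity exhibits 23 as an element of (368, 391), giving (23) ⊆ (368, 391). Containment (⊆): since 23 | 368 and 23 | 391 (368 = 23·16, 391 = 23·17), every Z-linear combination of 368 and 391 is divisible by 23, so (368, 391) ⊆ (23). Therefore (368, 391) = (23), d = 23.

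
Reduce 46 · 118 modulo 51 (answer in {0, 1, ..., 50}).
Reduce the factors first: 118 ≡ 16 (mod 51), so 46 · 118 ≡ 46 · 16 (mod 51). 46 · 16 = 736. Dividing by 51: 736 = 14·51 + 22. So (46 · 118) mod 51 = 22.

Final answer: 22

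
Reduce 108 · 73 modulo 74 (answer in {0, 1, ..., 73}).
40

Reduce the factors first: 108 ≡ 34 (mod 74), so 108 · 73 ≡ 34 · 73 (mod 74). 34 · 73 = 2482. Dividing by 74: 2482 = 33·74 + 40. So (108 · 73) mod 74 = 40.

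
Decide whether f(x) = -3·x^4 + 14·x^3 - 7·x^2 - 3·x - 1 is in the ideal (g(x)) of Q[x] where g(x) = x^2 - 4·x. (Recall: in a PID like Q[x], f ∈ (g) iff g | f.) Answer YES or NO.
NO

In Q[x] the ideal (g) consists of all multiples of g, so f ∈ (g) iff g | f, i.e. iff the remainder of f on division by g is 0. Divide f by g (g is monic, so eliminate the leading term of the running remainder at each step):
  leading term -3·x^4: subtract (-3·x^2)·g(x) = -3·x^4 + 12·x^3, leaving 2·x^3 - 7·x^2 - 3·x - 1
  leading term 2·x^3: subtract (2·x)·g(x) = 2·x^3 - 8·x^2, leaving x^2 - 3·x - 1
  leading term x^2: subtract (1)·g(x) = x^2 - 4·x, leaving x - 1
The remainder r(x) = x - 1 ≠ 0 (and deg r < deg g), so g ∤ f, i.e. f ∉ (g).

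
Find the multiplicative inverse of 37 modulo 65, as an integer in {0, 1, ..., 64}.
37^(−1) ≡ 58 (mod 65)

Apply the extended Euclidean algorithm to (65, 37), tracking rows (r, s, t) with s·65 + t·37 = r. Each division r_prev = q·r_cur + r_new produces the new row as (previous row) − q·(current row):
  row A: (65, 1, 0)   [1·65 + 0·37 = 65]
  row B: (37, 0, 1)   [0·65 + 1·37 = 37]
  65 = 1·37 + 28   → row C = row A − 1·row B = (28, 1, −1)   [check: 1·65 − 1·37 = 28]
  37 = 1·28 + 9   → row D = row B − 1·row C = (9, −1, 2)   [check: −1·65 + 2·37 = 9]
  28 = 3·9 + 1   → row E = row C − 3·row D = (1, 4, −7)   [check: 4·65 − 7·37 = 1]
  9 = 9·1 + 0   → remainder 0, stop. gcd = 1 (last nonzero row E).
The gcd is 1, so 37 is invertible mod 65. The last nonzero row gives 4·65 − 7·37 = 1, so t = −7. So 37^(−1) ≡ −7 ≡ 58 (mod 65). Verify: 37 · 58 = 2146 ≡ 1 (mod 65). ✓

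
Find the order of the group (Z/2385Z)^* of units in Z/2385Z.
(Z/2385Z)^* consists of the classes a with gcd(a, 2385) = 1, so its order is φ(2385). φ is multiplicative, with φ(p^e) = p^e − p^(e−1). Factorise 2385 = 3^2 · 5 · 53. Then
  φ(2385) = (3^2 − 3^1) · (5 − 1) · (53 − 1) = 6 · 4 · 52 = 1248.
Thus |(Z/2385Z)^*| = 1248.

Final answer: |(Z/2385Z)^*| = 1248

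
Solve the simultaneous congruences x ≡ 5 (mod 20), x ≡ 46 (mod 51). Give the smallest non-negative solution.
x ≡ 505 (mod 1020); the representative in [0, 1020) is 505

The moduli 20, 51 are pairwise coprime, so by the CRT there is a unique solution mod 20·51 = 1020.
Solve by successive substitution. Start with x ≡ 5 (mod 20).
  Combine with x ≡ 46 (mod 51): write x = 5 + 20·t and require 5 + 20·t ≡ 46 (mod 51), i.e. 20·t ≡ 46 − 5 ≡ 41 (mod 51). Since 20^(−1) ≡ 23 (mod 51), t ≡ 23·41 ≡ 25 (mod 51). So x ≡ 5 + 20·25 = 505 (mod 1020).
Unique solution in [0, 1020): x = 505.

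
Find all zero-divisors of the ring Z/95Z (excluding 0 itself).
nonzero zero-divisors of Z/95Z = {5, 10, 15, 19, 20, 25, 30, 35, 38, 40, 45, 50, 55, 57, 60, 65, 70, 75, 76, 80, 85, 90}

An element a ∈ Z/95Z (with a ≠ 0) is a zero-divisor iff gcd(a, 95) > 1 (because a is a unit precisely when gcd(a, n) = 1, and in Z/nZ every nonzero, non-unit element is a zero-divisor). Scan a = 1, ..., 94 and keep those with gcd(a, 95) > 1:
  gcd(5, 95) = 5, gcd(10, 95) = 5, gcd(15, 95) = 5, gcd(19, 95) = 19, gcd(20, 95) = 5, gcd(25, 95) = 5, gcd(30, 95) = 5, gcd(35, 95) = 5, gcd(38, 95) = 19, gcd(40, 95) = 5, gcd(45, 95) = 5, gcd(50, 95) = 5, gcd(55, 95) = 5, gcd(57, 95) = 19, gcd(60, 95) = 5, gcd(65, 95) = 5, gcd(70, 95) = 5, gcd(75, 95) = 5, gcd(76, 95) = 19, gcd(80, 95) = 5, gcd(85, 95) = 5, gcd(90, 95) = 5.
All other a ∈ {1, ..., 94} have gcd(a, 95) = 1 and are units. So the nonzero zero-divisors are exactly the 22 values of a appearing in this scan.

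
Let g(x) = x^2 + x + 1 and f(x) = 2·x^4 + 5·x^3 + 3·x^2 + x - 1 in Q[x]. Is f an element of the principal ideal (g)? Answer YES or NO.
NO

In Q[x] the ideal (g) consists of all multiples of g, so f ∈ (g) iff g | f, i.e. iff the remainder of f on division by g is 0. Divide f by g (g is monic, so eliminate the leading term of the running remainder at each step):
  leading term 2·x^4: subtract (2·x^2)·g(x) = 2·x^4 + 2·x^3 + 2·x^2, leaving 3·x^3 + x^2 + x - 1
  leading term 3·x^3: subtract (3·x)·g(x) = 3·x^3 + 3·x^2 + 3·x, leaving -2·x^2 - 2·x - 1
  leading term -2·x^2: subtract (-2)·g(x) = -2·x^2 - 2·x - 2, leaving 1
The remainder r(x) = 1 ≠ 0 (and deg r < deg g), so g ∤ f, i.e. f ∉ (g).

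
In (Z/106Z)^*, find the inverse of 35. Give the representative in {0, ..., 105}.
35^(−1) ≡ 103 (mod 106)

Apply the extended Euclidean algorithm to (106, 35), tracking rows (r, s, t) with s·106 + t·35 = r. Each division r_prev = q·r_cur + r_new produces the new row as (previous row) − q·(current row):
  row A: (106, 1, 0)   [1·106 + 0·35 = 106]
  row B: (35, 0, 1)   [0·106 + 1·35 = 35]
  106 = 3·35 + 1   → row C = row A − 3·row B = (1, 1, −3)   [check: 1·106 − 3·35 = 1]
  35 = 35·1 + 0   → remainder 0, stop. gcd = 1 (last nonzero row C).
The gcd is 1, so 35 is invertible mod 106. The last nonzero row gives 1·106 − 3·35 = 1, so t = −3. So 35^(−1) ≡ −3 ≡ 103 (mod 106). Verify: 35 · 103 = 3605 ≡ 1 (mod 106). ✓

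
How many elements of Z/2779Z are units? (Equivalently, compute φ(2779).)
Z/2779Z has φ(2779) = 2376 units

An element a ∈ Z/2779Z is a unit iff gcd(a, 2779) = 1, so the number of units is φ(2779). φ is multiplicative, with φ(p^e) = p^e − p^(e−1). Factorise 2779 = 7 · 397. Then
  φ(2779) = (7 − 1) · (397 − 1) = 6 · 396 = 2376.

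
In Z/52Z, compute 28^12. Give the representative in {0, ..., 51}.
40

Use repeated squaring. Binary(12) = 1100. Walk through the bits of the exponent 12 left-to-right: at each bit after the leading one, square the running value, then multiply by 28 if the bit is 1 (always reducing mod 52):
  bit 1 = 1 (leading): start with 28.
  bit 2 = 1: square 28^2 = 784 ≡ 4; bit is 1, so multiply 4·28 = 112 ≡ 8 (mod 52).
  bit 3 = 0: square 8^2 = 64 ≡ 12 (mod 52).
  bit 4 = 0: square 12^2 = 144 ≡ 40 (mod 52).
Final value: 28^12 ≡ 40 (mod 52).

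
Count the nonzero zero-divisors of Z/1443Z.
In Z/1443Z each nonzero element is either a unit (gcd with 1443 is 1) or a zero-divisor (gcd > 1). The number of units is φ(1443): factorise 1443 = 3 · 13 · 37, so φ(1443) = (3 − 1) · (13 − 1) · (37 − 1) = 2 · 12 · 36 = 864. The nonzero elements number 1443 − 1 = 1442. Hence the nonzero zero-divisors number 1442 − 864 = 578.

Final answer: Z/1443Z has 578 nonzero zero-divisors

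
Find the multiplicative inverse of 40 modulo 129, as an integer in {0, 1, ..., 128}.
Apply the extended Euclidean algorithm to (129, 40), tracking rows (r, s, t) with s·129 + t·40 = r. Each division r_prev = q·r_cur + r_new produces the new row as (previous row) − q·(current row):
  row A: (129, 1, 0)   [1·129 + 0·40 = 129]
  row B: (40, 0, 1)   [0·129 + 1·40 = 40]
  129 = 3·40 + 9   → row C = row A − 3·row B = (9, 1, −3)   [check: 1·129 − 3·40 = 9]
  40 = 4·9 + 4   → row D = row B − 4·row C = (4, −4, 13)   [check: −4·129 + 13·40 = 4]
  9 = 2·4 + 1   → row E = row C − 2·row D = (1, 9, −29)   [check: 9·129 − 29·40 = 1]
  4 = 4·1 + 0   → remainder 0, stop. gcd = 1 (last nonzero row E).
The gcd is 1, so 40 is invertible mod 129. The last nonzero row gives 9·129 − 29·40 = 1, so t = −29. So 40^(−1) ≡ −29 ≡ 100 (mod 129). Verify: 40 · 100 = 4000 ≡ 1 (mod 129). ✓

Final answer: 40^(−1) ≡ 100 (mod 129)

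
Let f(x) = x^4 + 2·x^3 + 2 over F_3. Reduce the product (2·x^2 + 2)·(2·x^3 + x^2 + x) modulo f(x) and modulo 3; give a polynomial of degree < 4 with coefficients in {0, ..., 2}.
a · b ≡ 2·x^2 (mod f(x))

Multiply as integer polynomials: a · b = 4·x^5 + 2·x^4 + 6·x^3 + 2·x^2 + 2·x. Reducing coefficients mod 3: a · b ≡ x^5 + 2·x^4 + 2·x^2 + 2·x. Now divide by f(x) = x^4 + 2·x^3 + 2 in F_3[x], eliminating the leading term at each step:
  leading term x^5: subtract (x)·f(x) = x^5 + 2·x^4 + 2·x, leaving 2·x^2 (coefficients mod 3)
The degree is now < 4, so this is the remainder. Hence a · b ≡ 2·x^2 in F_3[x]/(f).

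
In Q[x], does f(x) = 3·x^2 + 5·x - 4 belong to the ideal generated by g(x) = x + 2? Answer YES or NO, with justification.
NO

In Q[x] the ideal (g) consists of all multiples of g, so f ∈ (g) iff g | f, i.e. iff the remainder of f on division by g is 0. Divide f by g (g is monic, so eliminate the leading term of the running remainder at each step):
  leading term 3·x^2: subtract (3·x)·g(x) = 3·x^2 + 6·x, leaving -x - 4
  leading term -x: subtract (-1)·g(x) = -x - 2, leaving -2
The remainder r(x) = -2 ≠ 0 (and deg r < deg g), so g ∤ f, i.e. f ∉ (g).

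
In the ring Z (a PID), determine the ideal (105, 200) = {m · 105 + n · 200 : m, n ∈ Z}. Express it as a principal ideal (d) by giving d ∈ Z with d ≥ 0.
(105, 200) = (5); d = 5

In the PID Z, (a, b) is generated by gcd(a, b). Compute gcd(200, 105) with the extended Euclidean algorithm, tracking rows (r, s, t) with s·200 + t·105 = r:
  row A: (200, 1, 0)   [1·200 + 0·105 = 200]
  row B: (105, 0, 1)   [0·200 + 1·105 = 105]
  200 = 1·105 + 95   → row C = row A − 1·row B = (95, 1, −1)   [check: 1·200 − 1·105 = 95]
  105 = 1·95 + 10   → row D = row B − 1·row C = (10, −1, 2)   [check: −1·200 + 2·105 = 10]
  95 = 9·10 + 5   → row E = row C − 9·row D = (5, 10, −19)   [check: 10·200 − 19·105 = 5]
  10 = 2·5 + 0   → remainder 0, stop. gcd = 5 (last nonzero row E).
So gcd(105, 200) = 5, with Bézout identity 10·200 − 19·105 = 5. Containment (⊇): the Bézout identity exhibits 5 as an element of (105, 200), giving (5) ⊆ (105, 200). Containment (⊆): since 5 | 105 and 5 | 200 (105 = 5·21, 200 = 5·40), every Z-linear combination of 105 and 200 is divisible by 5, so (105, 200) ⊆ (5). Therefore (105, 200) = (5), d = 5.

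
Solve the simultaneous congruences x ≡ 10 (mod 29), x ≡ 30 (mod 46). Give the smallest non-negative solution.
x ≡ 996 (mod 1334); the representative in [0, 1334) is 996

The moduli 29, 46 are pairwise coprime, so by the CRT there is a unique solution mod 29·46 = 1334.
Solve by successive substitution. Start with x ≡ 10 (mod 29).
  Combine with x ≡ 30 (mod 46): write x = 10 + 29·t and require 10 + 29·t ≡ 30 (mod 46), i.e. 29·t ≡ 30 − 10 ≡ 20 (mod 46). Since 29^(−1) ≡ 27 (mod 46), t ≡ 27·20 ≡ 34 (mod 46). So x ≡ 10 + 29·34 = 996 (mod 1334).
Unique solution in [0, 1334): x = 996.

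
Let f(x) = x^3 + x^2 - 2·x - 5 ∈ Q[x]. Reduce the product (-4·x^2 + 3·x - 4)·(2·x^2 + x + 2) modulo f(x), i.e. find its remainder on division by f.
First multiply in Q[x] without reducing: a · b = -8·x^4 + 2·x^3 - 13·x^2 + 2·x - 8. Now divide by f(x) = x^3 + x^2 - 2·x - 5, eliminating the leading term at each step:
  leading term -8·x^4: subtract (-8·x)·f(x) = -8·x^4 - 8·x^3 + 16·x^2 + 40·x, leaving 10·x^3 - 29·x^2 - 38·x - 8
  leading term 10·x^3: subtract (10)·f(x) = 10·x^3 + 10·x^2 - 20·x - 50, leaving -39·x^2 - 18·x + 42
The degree is now < 3, so this is the remainder. Hence a · b ≡ -39·x^2 - 18·x + 42 in Q[x]/(f).

Final answer: a · b ≡ -39·x^2 - 18·x + 42 (mod f(x))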